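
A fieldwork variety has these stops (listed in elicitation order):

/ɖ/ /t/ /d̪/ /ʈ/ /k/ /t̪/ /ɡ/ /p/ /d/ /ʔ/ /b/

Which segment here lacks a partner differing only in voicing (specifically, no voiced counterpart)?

/ʔ/

Bilabial: /p/ ~ /b/
Dental: /t̪/ ~ /d̪/
Alveolar: /t/ ~ /d/
Retroflex: /ʈ/ ~ /ɖ/
Velar: /k/ ~ /ɡ/
Glottal: only /ʔ/ (voiceless); no voiced partner.
So /ʔ/ is the unpaired segment.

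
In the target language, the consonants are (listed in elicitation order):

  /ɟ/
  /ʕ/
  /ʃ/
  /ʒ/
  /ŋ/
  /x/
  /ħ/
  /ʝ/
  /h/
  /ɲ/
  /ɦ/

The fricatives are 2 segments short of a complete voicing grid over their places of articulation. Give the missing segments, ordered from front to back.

/ç/, /ɣ/

place of articulation  voiceless  voiced  
postalveolar      ʃ         ʒ       
palatal           —         ʝ       
velar             x         —       
pharyngeal        ħ         ʕ       
glottal           h         ɦ       
Gaps, from front to back: palatal lacks voiceless (/ç/); velar lacks voiced (/ɣ/).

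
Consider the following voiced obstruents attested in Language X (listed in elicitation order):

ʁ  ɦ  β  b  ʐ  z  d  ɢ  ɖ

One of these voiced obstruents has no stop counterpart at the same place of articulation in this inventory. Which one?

/ɦ/

Bilabial: /b/ ~ /β/
Alveolar: /d/ ~ /z/
Retroflex: /ɖ/ ~ /ʐ/
Uvular: /ɢ/ ~ /ʁ/
Glottal: only /ɦ/ (fricative); no stop partner.
So /ɦ/ is the unpaired segment.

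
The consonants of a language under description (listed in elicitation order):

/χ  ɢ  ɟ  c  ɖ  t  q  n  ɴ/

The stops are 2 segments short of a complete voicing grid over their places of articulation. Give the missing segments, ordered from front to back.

alveolar: voiceless /t/, voiced —.
retroflex: voiceless —, voiced /ɖ/.
palatal: voiceless /c/, voiced /ɟ/.
uvular: voiceless /q/, voiced /ɢ/.
Gaps, from front to back: alveolar lacks voiced (/d/); retroflex lacks voiceless (/ʈ/).

/d/, /ʈ/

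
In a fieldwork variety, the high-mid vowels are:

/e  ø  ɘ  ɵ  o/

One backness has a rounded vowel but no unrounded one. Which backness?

back

backness          unrounded  rounded 
front             e         ø       
central           ɘ         ɵ       
back              —         o       
Every backness has an unrounded member except back, where /ɤ/ would be expected.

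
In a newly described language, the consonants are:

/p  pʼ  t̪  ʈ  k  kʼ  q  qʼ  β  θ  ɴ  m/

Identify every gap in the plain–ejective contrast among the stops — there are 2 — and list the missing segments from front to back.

/t̪ʼ/, /ʈʼ/

place of articulation  plain     ejective
bilabial          p         pʼ      
dental            t̪        —       
retroflex         ʈ         —       
velar             k         kʼ      
uvular            q         qʼ      
Gaps, from front to back: dental lacks ejective (/t̪ʼ/); retroflex lacks ejective (/ʈʼ/).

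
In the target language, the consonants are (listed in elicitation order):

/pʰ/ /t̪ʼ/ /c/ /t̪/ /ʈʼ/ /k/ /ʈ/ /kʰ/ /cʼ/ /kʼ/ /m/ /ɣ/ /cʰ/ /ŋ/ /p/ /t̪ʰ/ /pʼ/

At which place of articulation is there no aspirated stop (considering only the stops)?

place of articulation  plain     aspirated  ejective
bilabial          p         pʰ        pʼ      
dental            t̪        t̪ʰ       t̪ʼ     
retroflex         ʈ         —         ʈʼ      
palatal           c         cʰ        cʼ      
velar             k         kʰ        kʼ      
Every place of articulation has an aspirated member except retroflex, where /ʈʰ/ would be expected.

retroflex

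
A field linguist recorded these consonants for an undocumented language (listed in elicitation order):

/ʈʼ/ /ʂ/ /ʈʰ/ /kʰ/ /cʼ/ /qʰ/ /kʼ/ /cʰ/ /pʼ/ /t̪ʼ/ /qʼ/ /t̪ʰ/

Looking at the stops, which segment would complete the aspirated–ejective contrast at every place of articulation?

place of articulation  aspirated  ejective
bilabial          —         pʼ      
dental            t̪ʰ       t̪ʼ     
retroflex         ʈʰ        ʈʼ      
palatal           cʰ        cʼ      
velar             kʰ        kʼ      
uvular            qʰ        qʼ      
The bilabial row has no aspirated member, so the gap is the aspirated bilabial stop /pʰ/.

/pʰ/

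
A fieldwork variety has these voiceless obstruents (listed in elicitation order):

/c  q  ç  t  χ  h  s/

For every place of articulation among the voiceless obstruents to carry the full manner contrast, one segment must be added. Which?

/ʔ/

alveolar: stop /t/, fricative /s/.
palatal: stop /c/, fricative /ç/.
uvular: stop /q/, fricative /χ/.
glottal: stop —, fricative /h/.
The glottal row has no stop member, so the gap is the glottal stop /ʔ/.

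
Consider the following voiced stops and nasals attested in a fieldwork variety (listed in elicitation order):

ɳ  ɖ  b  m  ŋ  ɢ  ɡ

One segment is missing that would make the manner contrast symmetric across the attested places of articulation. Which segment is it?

bilabial: oral stop /b/, nasal /m/.
retroflex: oral stop /ɖ/, nasal /ɳ/.
velar: oral stop /ɡ/, nasal /ŋ/.
uvular: oral stop /ɢ/, nasal —.
The uvular row has no nasal member, so the gap is the uvular nasal /ɴ/.

/ɴ/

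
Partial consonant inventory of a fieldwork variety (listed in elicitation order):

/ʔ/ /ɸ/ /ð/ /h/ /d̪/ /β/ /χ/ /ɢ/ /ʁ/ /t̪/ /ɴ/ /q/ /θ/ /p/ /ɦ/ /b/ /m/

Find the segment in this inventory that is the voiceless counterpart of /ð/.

/θ/

/ð/ is a voiced dental fricative.
The voiceless counterpart is a voiceless dental fricative — in this inventory, /θ/.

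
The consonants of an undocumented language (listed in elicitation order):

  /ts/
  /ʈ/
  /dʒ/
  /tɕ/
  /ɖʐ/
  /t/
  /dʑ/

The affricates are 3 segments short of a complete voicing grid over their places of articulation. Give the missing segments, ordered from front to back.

/dz/, /tʃ/, /ʈʂ/

place of articulation  voiceless  voiced  
alveolar          ts        —       
postalveolar      —         dʒ      
retroflex         —         ɖʐ      
alveolo-palatal   tɕ        dʑ      
Gaps, from front to back: alveolar lacks voiced (/dz/); postalveolar lacks voiceless (/tʃ/); retroflex lacks voiceless (/ʈʂ/).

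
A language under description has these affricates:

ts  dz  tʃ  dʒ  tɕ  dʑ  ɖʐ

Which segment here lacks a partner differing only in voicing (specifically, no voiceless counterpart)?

Alveolar: /ts/ ~ /dz/
Postalveolar: /tʃ/ ~ /dʒ/
Alveolo-palatal: /tɕ/ ~ /dʑ/
Retroflex: only /ɖʐ/ (voiced); no voiceless partner.
So /ɖʐ/ is the unpaired segment.

/ɖʐ/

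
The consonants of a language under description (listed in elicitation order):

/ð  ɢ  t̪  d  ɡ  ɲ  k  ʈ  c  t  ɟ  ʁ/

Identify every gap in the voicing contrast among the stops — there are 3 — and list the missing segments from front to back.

/d̪/, /ɖ/, /q/

Voiceless: /t̪/ (dental), /t/ (alveolar), /ʈ/ (retroflex), /c/ (palatal), /k/ (velar).
Voiced: /d/ (alveolar), /ɟ/ (palatal), /ɡ/ (velar), /ɢ/ (uvular).
Gaps, from front to back: dental lacks voiced (/d̪/); retroflex lacks voiced (/ɖ/); uvular lacks voiceless (/q/).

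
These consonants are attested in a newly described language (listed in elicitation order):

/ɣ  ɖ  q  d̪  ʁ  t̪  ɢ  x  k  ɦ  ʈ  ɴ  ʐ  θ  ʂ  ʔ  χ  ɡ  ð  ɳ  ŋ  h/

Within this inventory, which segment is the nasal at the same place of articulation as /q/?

/ɴ/

/q/ is a voiceless uvular stop.
The nasal at the same place is an uvular nasal — in this inventory, /ɴ/.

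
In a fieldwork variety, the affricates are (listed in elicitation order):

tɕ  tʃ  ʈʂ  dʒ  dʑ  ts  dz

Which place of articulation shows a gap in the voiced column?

retroflex

place of articulation  voiceless  voiced  
alveolar          ts        dz      
postalveolar      tʃ        dʒ      
retroflex         ʈʂ        —       
alveolo-palatal   tɕ        dʑ      
Every place of articulation has a voiced member except retroflex, where /ɖʐ/ would be expected.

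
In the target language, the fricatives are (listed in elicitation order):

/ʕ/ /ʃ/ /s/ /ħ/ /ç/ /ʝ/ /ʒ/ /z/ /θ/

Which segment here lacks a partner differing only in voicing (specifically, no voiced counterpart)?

/θ/

Alveolar: /s/ ~ /z/
Postalveolar: /ʃ/ ~ /ʒ/
Palatal: /ç/ ~ /ʝ/
Pharyngeal: /ħ/ ~ /ʕ/
Dental: only /θ/ (voiceless); no voiced partner.
So /θ/ is the unpaired segment.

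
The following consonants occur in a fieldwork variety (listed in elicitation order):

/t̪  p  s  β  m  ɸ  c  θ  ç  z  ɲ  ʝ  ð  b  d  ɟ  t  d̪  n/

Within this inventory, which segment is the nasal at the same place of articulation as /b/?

/m/

/b/ is a voiced bilabial stop.
The nasal at the same place is a bilabial nasal — in this inventory, /m/.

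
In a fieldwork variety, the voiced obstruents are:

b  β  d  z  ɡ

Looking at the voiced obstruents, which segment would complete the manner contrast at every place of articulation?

place of articulation  stop      fricative
bilabial          b         β       
alveolar          d         z       
velar             ɡ         —       
The velar row has no fricative member, so the gap is the velar fricative /ɣ/.

/ɣ/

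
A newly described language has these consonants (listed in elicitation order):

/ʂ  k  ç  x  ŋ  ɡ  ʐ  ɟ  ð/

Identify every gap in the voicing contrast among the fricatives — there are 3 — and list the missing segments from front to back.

/θ/, /ʝ/, /ɣ/

Voiceless: /ʂ/ (retroflex), /ç/ (palatal), /x/ (velar).
Voiced: /ð/ (dental), /ʐ/ (retroflex).
Gaps, from front to back: dental lacks voiceless (/θ/); palatal lacks voiced (/ʝ/); velar lacks voiced (/ɣ/).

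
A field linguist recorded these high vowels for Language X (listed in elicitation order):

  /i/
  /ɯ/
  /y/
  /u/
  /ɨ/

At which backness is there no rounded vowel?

central

front: unrounded /i/, rounded /y/.
central: unrounded /ɨ/, rounded —.
back: unrounded /ɯ/, rounded /u/.
Every backness has a rounded member except central, where /ʉ/ would be expected.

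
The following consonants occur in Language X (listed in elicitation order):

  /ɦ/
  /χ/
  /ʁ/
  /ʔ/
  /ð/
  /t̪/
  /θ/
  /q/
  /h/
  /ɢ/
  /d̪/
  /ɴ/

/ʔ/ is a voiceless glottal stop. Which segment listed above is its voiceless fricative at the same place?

The voiceless fricative at the same place is a voiceless glottal fricative — in this inventory, /h/.

/h/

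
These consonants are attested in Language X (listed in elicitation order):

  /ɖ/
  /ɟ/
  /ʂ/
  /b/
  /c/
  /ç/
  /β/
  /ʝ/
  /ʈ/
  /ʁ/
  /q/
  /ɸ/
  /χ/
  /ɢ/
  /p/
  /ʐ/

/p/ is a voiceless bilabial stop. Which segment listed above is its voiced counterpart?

The voiced counterpart is a voiced bilabial stop — in this inventory, /b/.

/b/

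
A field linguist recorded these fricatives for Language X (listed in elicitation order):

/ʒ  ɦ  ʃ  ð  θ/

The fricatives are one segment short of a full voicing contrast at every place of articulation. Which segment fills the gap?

dental: voiceless /θ/, voiced /ð/.
postalveolar: voiceless /ʃ/, voiced /ʒ/.
glottal: voiceless —, voiced /ɦ/.
The glottal row has no voiceless member, so the gap is the voiceless glottal fricative /h/.

/h/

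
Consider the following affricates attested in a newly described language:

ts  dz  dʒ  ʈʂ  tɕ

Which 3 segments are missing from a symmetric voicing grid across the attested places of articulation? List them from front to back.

alveolar: voiceless /ts/, voiced /dz/.
postalveolar: voiceless —, voiced /dʒ/.
retroflex: voiceless /ʈʂ/, voiced —.
alveolo-palatal: voiceless /tɕ/, voiced —.
Gaps, from front to back: postalveolar lacks voiceless (/tʃ/); retroflex lacks voiced (/ɖʐ/); alveolo-palatal lacks voiced (/dʑ/).

/tʃ/, /ɖʐ/, /dʑ/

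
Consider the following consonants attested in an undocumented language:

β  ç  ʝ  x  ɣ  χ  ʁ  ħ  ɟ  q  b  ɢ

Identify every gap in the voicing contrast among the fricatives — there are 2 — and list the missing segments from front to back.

Voiceless: /ç/ (palatal), /x/ (velar), /χ/ (uvular), /ħ/ (pharyngeal).
Voiced: /β/ (bilabial), /ʝ/ (palatal), /ɣ/ (velar), /ʁ/ (uvular).
Gaps, from front to back: bilabial lacks voiceless (/ɸ/); pharyngeal lacks voiced (/ʕ/).

/ɸ/, /ʕ/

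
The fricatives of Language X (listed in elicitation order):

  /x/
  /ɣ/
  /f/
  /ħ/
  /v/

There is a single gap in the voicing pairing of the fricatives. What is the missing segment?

/ʕ/

labiodental: voiceless /f/, voiced /v/.
velar: voiceless /x/, voiced /ɣ/.
pharyngeal: voiceless /ħ/, voiced —.
The pharyngeal row has no voiced member, so the gap is the voiced pharyngeal fricative /ʕ/.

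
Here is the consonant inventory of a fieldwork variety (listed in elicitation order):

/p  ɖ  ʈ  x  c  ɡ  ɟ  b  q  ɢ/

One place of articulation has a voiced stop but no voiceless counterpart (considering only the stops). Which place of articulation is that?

velar

bilabial: voiceless /p/, voiced /b/.
retroflex: voiceless /ʈ/, voiced /ɖ/.
palatal: voiceless /c/, voiced /ɟ/.
velar: voiceless —, voiced /ɡ/.
uvular: voiceless /q/, voiced /ɢ/.
Every place of articulation has a voiceless member except velar, where /k/ would be expected.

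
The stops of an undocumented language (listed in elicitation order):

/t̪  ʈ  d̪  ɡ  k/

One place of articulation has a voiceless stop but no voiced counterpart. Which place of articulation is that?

retroflex

dental: voiceless /t̪/, voiced /d̪/.
retroflex: voiceless /ʈ/, voiced —.
velar: voiceless /k/, voiced /ɡ/.
Every place of articulation has a voiced member except retroflex, where /ɖ/ would be expected.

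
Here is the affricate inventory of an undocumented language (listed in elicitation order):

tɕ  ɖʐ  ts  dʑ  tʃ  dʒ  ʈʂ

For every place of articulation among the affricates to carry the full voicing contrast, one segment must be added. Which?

Voiceless: /ts/ (alveolar), /tʃ/ (postalveolar), /ʈʂ/ (retroflex), /tɕ/ (alveolo-palatal).
Voiced: /dʒ/ (postalveolar), /ɖʐ/ (retroflex), /dʑ/ (alveolo-palatal).
The alveolar row has no voiced member, so the gap is the voiced alveolar affricate /dz/.

/dz/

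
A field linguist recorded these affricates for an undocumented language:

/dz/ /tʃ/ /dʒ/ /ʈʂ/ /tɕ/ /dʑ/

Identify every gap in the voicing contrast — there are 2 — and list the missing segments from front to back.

/ts/, /ɖʐ/

Voiceless: /tʃ/ (postalveolar), /ʈʂ/ (retroflex), /tɕ/ (alveolo-palatal).
Voiced: /dz/ (alveolar), /dʒ/ (postalveolar), /dʑ/ (alveolo-palatal).
Gaps, from front to back: alveolar lacks voiceless (/ts/); retroflex lacks voiced (/ɖʐ/).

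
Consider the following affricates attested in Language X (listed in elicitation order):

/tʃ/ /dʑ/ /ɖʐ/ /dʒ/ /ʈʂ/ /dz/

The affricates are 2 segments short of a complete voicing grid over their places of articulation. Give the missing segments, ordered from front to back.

/ts/, /tɕ/

alveolar: voiceless —, voiced /dz/.
postalveolar: voiceless /tʃ/, voiced /dʒ/.
retroflex: voiceless /ʈʂ/, voiced /ɖʐ/.
alveolo-palatal: voiceless —, voiced /dʑ/.
Gaps, from front to back: alveolar lacks voiceless (/ts/); alveolo-palatal lacks voiceless (/tɕ/).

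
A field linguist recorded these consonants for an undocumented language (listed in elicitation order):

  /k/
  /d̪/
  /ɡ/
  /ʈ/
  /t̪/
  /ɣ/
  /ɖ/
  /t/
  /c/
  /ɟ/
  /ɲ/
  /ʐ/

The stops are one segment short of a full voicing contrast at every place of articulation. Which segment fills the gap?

/d/

Voiceless: /t̪/ (dental), /t/ (alveolar), /ʈ/ (retroflex), /c/ (palatal), /k/ (velar).
Voiced: /d̪/ (dental), /ɖ/ (retroflex), /ɟ/ (palatal), /ɡ/ (velar).
The alveolar row has no voiced member, so the gap is the voiced alveolar stop /d/.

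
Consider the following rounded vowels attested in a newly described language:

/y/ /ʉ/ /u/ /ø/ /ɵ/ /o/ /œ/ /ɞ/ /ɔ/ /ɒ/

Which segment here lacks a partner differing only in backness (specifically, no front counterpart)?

High: /y/ ~ /ʉ/ ~ /u/
High-mid: /ø/ ~ /ɵ/ ~ /o/
Low-mid: /œ/ ~ /ɞ/ ~ /ɔ/
Low: only /ɒ/ (back); no front partner.
So /ɒ/ is the unpaired segment.

/ɒ/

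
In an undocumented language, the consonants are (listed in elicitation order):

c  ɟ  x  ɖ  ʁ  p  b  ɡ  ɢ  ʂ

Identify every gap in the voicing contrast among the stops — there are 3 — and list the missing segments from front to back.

bilabial: voiceless /p/, voiced /b/.
retroflex: voiceless —, voiced /ɖ/.
palatal: voiceless /c/, voiced /ɟ/.
velar: voiceless —, voiced /ɡ/.
uvular: voiceless —, voiced /ɢ/.
Gaps, from front to back: retroflex lacks voiceless (/ʈ/); velar lacks voiceless (/k/); uvular lacks voiceless (/q/).

/ʈ/, /k/, /q/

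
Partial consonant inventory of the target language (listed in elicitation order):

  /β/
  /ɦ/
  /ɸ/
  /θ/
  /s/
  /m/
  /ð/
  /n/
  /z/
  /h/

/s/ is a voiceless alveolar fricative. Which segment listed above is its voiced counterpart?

/z/

The voiced counterpart is a voiced alveolar fricative — in this inventory, /z/.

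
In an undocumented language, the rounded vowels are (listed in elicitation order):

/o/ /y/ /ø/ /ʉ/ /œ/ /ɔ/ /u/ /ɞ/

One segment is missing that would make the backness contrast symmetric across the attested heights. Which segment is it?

Front: /y/ (high), /ø/ (high-mid), /œ/ (low-mid).
Central: /ʉ/ (high), /ɞ/ (low-mid).
Back: /u/ (high), /o/ (high-mid), /ɔ/ (low-mid).
The high-mid row has no central member, so the gap is the high-mid central rounded vowel /ɵ/.

/ɵ/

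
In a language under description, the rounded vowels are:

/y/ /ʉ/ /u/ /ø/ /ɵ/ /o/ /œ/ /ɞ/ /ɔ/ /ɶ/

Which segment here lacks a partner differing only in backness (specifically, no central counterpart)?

/ɶ/

High: /y/ ~ /ʉ/ ~ /u/
High-mid: /ø/ ~ /ɵ/ ~ /o/
Low-mid: /œ/ ~ /ɞ/ ~ /ɔ/
Low: only /ɶ/ (front); no central partner.
So /ɶ/ is the unpaired segment.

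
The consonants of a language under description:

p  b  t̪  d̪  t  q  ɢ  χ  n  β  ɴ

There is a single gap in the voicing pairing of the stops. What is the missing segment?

/d/

place of articulation  voiceless  voiced  
bilabial          p         b       
dental            t̪        d̪      
alveolar          t         —       
uvular            q         ɢ       
The alveolar row has no voiced member, so the gap is the voiced alveolar stop /d/.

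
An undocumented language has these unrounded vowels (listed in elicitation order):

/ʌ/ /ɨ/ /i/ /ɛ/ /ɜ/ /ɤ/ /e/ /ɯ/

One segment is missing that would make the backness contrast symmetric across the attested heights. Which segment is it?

Front: /i/ (high), /e/ (high-mid), /ɛ/ (low-mid).
Central: /ɨ/ (high), /ɜ/ (low-mid).
Back: /ɯ/ (high), /ɤ/ (high-mid), /ʌ/ (low-mid).
The high-mid row has no central member, so the gap is the high-mid central unrounded vowel /ɘ/.

/ɘ/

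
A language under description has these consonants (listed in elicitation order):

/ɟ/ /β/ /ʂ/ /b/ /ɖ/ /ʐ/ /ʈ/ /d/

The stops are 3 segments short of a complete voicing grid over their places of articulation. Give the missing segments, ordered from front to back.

Voiceless: /ʈ/ (retroflex).
Voiced: /b/ (bilabial), /d/ (alveolar), /ɖ/ (retroflex), /ɟ/ (palatal).
Gaps, from front to back: bilabial lacks voiceless (/p/); alveolar lacks voiceless (/t/); palatal lacks voiceless (/c/).

/p/, /t/, /c/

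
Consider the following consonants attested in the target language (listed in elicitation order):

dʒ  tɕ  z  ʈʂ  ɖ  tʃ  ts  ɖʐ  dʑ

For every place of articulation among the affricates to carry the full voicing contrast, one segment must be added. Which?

Voiceless: /ts/ (alveolar), /tʃ/ (postalveolar), /ʈʂ/ (retroflex), /tɕ/ (alveolo-palatal).
Voiced: /dʒ/ (postalveolar), /ɖʐ/ (retroflex), /dʑ/ (alveolo-palatal).
The alveolar row has no voiced member, so the gap is the voiced alveolar affricate /dz/.

/dz/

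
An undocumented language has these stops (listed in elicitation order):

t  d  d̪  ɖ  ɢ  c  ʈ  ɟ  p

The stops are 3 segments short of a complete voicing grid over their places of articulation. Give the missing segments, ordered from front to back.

/b/, /t̪/, /q/

Voiceless: /p/ (bilabial), /t/ (alveolar), /ʈ/ (retroflex), /c/ (palatal).
Voiced: /d̪/ (dental), /d/ (alveolar), /ɖ/ (retroflex), /ɟ/ (palatal), /ɢ/ (uvular).
Gaps, from front to back: bilabial lacks voiced (/b/); dental lacks voiceless (/t̪/); uvular lacks voiceless (/q/).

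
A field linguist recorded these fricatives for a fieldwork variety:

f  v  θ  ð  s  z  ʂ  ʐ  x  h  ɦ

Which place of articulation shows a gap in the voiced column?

velar

place of articulation  voiceless  voiced  
labiodental       f         v       
dental            θ         ð       
alveolar          s         z       
retroflex         ʂ         ʐ       
velar             x         —       
glottal           h         ɦ       
Every place of articulation has a voiced member except velar, where /ɣ/ would be expected.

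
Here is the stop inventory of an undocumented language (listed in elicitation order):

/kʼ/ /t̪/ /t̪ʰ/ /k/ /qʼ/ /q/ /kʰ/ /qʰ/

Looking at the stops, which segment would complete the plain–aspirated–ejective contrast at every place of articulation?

dental: plain /t̪/, aspirated /t̪ʰ/, ejective —.
velar: plain /k/, aspirated /kʰ/, ejective /kʼ/.
uvular: plain /q/, aspirated /qʰ/, ejective /qʼ/.
The dental row has no ejective member, so the gap is the ejective dental stop /t̪ʼ/.

/t̪ʼ/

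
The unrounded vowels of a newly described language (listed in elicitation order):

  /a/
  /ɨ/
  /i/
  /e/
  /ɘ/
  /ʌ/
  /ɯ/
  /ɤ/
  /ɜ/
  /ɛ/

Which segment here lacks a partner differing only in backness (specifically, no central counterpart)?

High: /i/ ~ /ɨ/ ~ /ɯ/
High-mid: /e/ ~ /ɘ/ ~ /ɤ/
Low-mid: /ɛ/ ~ /ɜ/ ~ /ʌ/
Low: only /a/ (front); no central partner.
So /a/ is the unpaired segment.

/a/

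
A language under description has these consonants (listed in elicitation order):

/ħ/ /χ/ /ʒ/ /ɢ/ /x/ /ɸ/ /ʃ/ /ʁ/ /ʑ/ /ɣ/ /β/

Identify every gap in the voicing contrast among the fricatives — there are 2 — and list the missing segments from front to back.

place of articulation  voiceless  voiced  
bilabial          ɸ         β       
postalveolar      ʃ         ʒ       
alveolo-palatal   —         ʑ       
velar             x         ɣ       
uvular            χ         ʁ       
pharyngeal        ħ         —       
Gaps, from front to back: alveolo-palatal lacks voiceless (/ɕ/); pharyngeal lacks voiced (/ʕ/).

/ɕ/, /ʕ/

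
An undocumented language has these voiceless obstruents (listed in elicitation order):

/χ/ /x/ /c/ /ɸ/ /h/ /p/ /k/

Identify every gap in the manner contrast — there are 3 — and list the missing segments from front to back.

bilabial: stop /p/, fricative /ɸ/.
palatal: stop /c/, fricative —.
velar: stop /k/, fricative /x/.
uvular: stop —, fricative /χ/.
glottal: stop —, fricative /h/.
Gaps, from front to back: palatal lacks fricative (/ç/); uvular lacks stop (/q/); glottal lacks stop (/ʔ/).

/ç/, /q/, /ʔ/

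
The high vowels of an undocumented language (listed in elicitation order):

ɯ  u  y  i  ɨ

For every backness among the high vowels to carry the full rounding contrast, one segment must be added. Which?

Unrounded: /i/ (front), /ɨ/ (central), /ɯ/ (back).
Rounded: /y/ (front), /u/ (back).
The central row has no rounded member, so the gap is the central rounded vowel /ʉ/.

/ʉ/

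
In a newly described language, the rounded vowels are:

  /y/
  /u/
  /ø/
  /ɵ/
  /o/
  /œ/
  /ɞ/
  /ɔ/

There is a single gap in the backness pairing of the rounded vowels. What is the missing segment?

/ʉ/

high: front /y/, central —, back /u/.
high-mid: front /ø/, central /ɵ/, back /o/.
low-mid: front /œ/, central /ɞ/, back /ɔ/.
The high row has no central member, so the gap is the high central rounded vowel /ʉ/.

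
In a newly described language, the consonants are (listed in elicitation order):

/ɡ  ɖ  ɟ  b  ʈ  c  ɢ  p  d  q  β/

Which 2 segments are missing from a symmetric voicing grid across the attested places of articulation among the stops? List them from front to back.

Voiceless: /p/ (bilabial), /ʈ/ (retroflex), /c/ (palatal), /q/ (uvular).
Voiced: /b/ (bilabial), /d/ (alveolar), /ɖ/ (retroflex), /ɟ/ (palatal), /ɡ/ (velar), /ɢ/ (uvular).
Gaps, from front to back: alveolar lacks voiceless (/t/); velar lacks voiceless (/k/).

/t/, /k/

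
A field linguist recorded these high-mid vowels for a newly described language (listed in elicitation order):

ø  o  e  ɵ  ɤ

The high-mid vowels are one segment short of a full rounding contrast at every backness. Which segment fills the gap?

backness          unrounded  rounded 
front             e         ø       
central           —         ɵ       
back              ɤ         o       
The central row has no unrounded member, so the gap is the central unrounded vowel /ɘ/.

/ɘ/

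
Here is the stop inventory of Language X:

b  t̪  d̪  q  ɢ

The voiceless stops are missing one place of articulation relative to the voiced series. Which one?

bilabial

place of articulation  voiceless  voiced  
bilabial          —         b       
dental            t̪        d̪      
uvular            q         ɢ       
Every place of articulation has a voiceless member except bilabial, where /p/ would be expected.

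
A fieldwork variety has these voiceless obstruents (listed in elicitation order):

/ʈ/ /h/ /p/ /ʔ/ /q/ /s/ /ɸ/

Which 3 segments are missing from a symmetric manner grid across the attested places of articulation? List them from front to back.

/t/, /ʂ/, /χ/

bilabial: stop /p/, fricative /ɸ/.
alveolar: stop —, fricative /s/.
retroflex: stop /ʈ/, fricative —.
uvular: stop /q/, fricative —.
glottal: stop /ʔ/, fricative /h/.
Gaps, from front to back: alveolar lacks stop (/t/); retroflex lacks fricative (/ʂ/); uvular lacks fricative (/χ/).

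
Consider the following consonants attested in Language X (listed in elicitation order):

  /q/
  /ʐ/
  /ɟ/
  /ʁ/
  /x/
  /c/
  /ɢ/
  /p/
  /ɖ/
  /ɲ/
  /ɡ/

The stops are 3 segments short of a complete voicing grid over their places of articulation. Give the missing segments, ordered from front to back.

place of articulation  voiceless  voiced  
bilabial          p         —       
retroflex         —         ɖ       
palatal           c         ɟ       
velar             —         ɡ       
uvular            q         ɢ       
Gaps, from front to back: bilabial lacks voiced (/b/); retroflex lacks voiceless (/ʈ/); velar lacks voiceless (/k/).

/b/, /ʈ/, /k/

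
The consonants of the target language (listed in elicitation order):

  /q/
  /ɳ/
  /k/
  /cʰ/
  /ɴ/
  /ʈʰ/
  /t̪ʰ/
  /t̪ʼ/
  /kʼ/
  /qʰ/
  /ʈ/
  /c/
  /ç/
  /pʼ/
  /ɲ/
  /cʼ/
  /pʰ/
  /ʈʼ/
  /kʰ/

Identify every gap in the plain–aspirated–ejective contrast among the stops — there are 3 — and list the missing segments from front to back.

/p/, /t̪/, /qʼ/

bilabial: plain —, aspirated /pʰ/, ejective /pʼ/.
dental: plain —, aspirated /t̪ʰ/, ejective /t̪ʼ/.
retroflex: plain /ʈ/, aspirated /ʈʰ/, ejective /ʈʼ/.
palatal: plain /c/, aspirated /cʰ/, ejective /cʼ/.
velar: plain /k/, aspirated /kʰ/, ejective /kʼ/.
uvular: plain /q/, aspirated /qʰ/, ejective —.
Gaps, from front to back: bilabial lacks plain (/p/); dental lacks plain (/t̪/); uvular lacks ejective (/qʼ/).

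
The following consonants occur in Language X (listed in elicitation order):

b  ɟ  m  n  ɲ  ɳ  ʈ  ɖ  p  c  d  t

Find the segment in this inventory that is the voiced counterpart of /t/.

/t/ is a voiceless alveolar stop.
The voiced counterpart is a voiced alveolar stop — in this inventory, /d/.

/d/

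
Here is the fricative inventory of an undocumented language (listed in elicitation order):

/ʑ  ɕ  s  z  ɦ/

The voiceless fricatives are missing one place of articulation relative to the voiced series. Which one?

place of articulation  voiceless  voiced  
alveolar          s         z       
alveolo-palatal   ɕ         ʑ       
glottal           —         ɦ       
Every place of articulation has a voiceless member except glottal, where /h/ would be expected.

glottal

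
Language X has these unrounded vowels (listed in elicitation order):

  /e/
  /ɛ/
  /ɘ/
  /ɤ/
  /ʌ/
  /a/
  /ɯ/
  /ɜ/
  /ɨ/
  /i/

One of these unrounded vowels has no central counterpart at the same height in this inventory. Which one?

High: /i/ ~ /ɨ/ ~ /ɯ/
High-mid: /e/ ~ /ɘ/ ~ /ɤ/
Low-mid: /ɛ/ ~ /ɜ/ ~ /ʌ/
Low: only /a/ (front); no central partner.
So /a/ is the unpaired segment.

/a/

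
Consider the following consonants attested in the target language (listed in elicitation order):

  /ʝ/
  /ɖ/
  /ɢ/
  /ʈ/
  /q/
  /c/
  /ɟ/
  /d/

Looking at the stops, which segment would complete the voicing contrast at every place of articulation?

/t/

Voiceless: /ʈ/ (retroflex), /c/ (palatal), /q/ (uvular).
Voiced: /d/ (alveolar), /ɖ/ (retroflex), /ɟ/ (palatal), /ɢ/ (uvular).
The alveolar row has no voiceless member, so the gap is the voiceless alveolar stop /t/.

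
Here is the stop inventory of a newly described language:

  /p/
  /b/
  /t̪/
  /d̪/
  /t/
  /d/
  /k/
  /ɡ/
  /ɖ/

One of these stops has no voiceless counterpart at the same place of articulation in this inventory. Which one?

/ɖ/

Bilabial: /p/ ~ /b/
Dental: /t̪/ ~ /d̪/
Alveolar: /t/ ~ /d/
Velar: /k/ ~ /ɡ/
Retroflex: only /ɖ/ (voiced); no voiceless partner.
So /ɖ/ is the unpaired segment.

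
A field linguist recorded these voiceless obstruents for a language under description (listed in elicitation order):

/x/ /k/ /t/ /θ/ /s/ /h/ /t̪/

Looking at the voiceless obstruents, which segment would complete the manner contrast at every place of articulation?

/ʔ/

place of articulation  stop      fricative
dental            t̪        θ       
alveolar          t         s       
velar             k         x       
glottal           —         h       
The glottal row has no stop member, so the gap is the glottal stop /ʔ/.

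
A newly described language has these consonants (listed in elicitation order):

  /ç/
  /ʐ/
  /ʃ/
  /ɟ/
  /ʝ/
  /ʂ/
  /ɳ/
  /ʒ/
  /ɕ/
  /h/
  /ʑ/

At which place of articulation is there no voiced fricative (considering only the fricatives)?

glottal

place of articulation  voiceless  voiced  
postalveolar      ʃ         ʒ       
retroflex         ʂ         ʐ       
alveolo-palatal   ɕ         ʑ       
palatal           ç         ʝ       
glottal           h         —       
Every place of articulation has a voiced member except glottal, where /ɦ/ would be expected.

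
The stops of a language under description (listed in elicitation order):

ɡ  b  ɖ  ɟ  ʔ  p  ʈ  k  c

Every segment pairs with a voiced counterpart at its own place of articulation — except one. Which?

/ʔ/

Bilabial: /p/ ~ /b/
Retroflex: /ʈ/ ~ /ɖ/
Palatal: /c/ ~ /ɟ/
Velar: /k/ ~ /ɡ/
Glottal: only /ʔ/ (voiceless); no voiced partner.
So /ʔ/ is the unpaired segment.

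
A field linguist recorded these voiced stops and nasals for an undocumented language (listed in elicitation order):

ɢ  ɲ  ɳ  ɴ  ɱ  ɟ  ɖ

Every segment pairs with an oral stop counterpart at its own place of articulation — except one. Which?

Retroflex: /ɖ/ ~ /ɳ/
Palatal: /ɟ/ ~ /ɲ/
Uvular: /ɢ/ ~ /ɴ/
Labiodental: only /ɱ/ (nasal); no oral stop partner.
So /ɱ/ is the unpaired segment.

/ɱ/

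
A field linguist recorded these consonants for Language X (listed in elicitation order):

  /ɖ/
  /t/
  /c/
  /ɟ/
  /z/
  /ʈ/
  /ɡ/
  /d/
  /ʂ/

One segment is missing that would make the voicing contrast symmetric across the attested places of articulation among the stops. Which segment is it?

Voiceless: /t/ (alveolar), /ʈ/ (retroflex), /c/ (palatal).
Voiced: /d/ (alveolar), /ɖ/ (retroflex), /ɟ/ (palatal), /ɡ/ (velar).
The velar row has no voiceless member, so the gap is the voiceless velar stop /k/.

/k/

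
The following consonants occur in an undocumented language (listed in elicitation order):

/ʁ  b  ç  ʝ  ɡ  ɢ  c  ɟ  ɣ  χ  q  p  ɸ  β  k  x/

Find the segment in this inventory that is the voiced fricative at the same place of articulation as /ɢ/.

/ʁ/

/ɢ/ is a voiced uvular stop.
The voiced fricative at the same place is a voiced uvular fricative — in this inventory, /ʁ/.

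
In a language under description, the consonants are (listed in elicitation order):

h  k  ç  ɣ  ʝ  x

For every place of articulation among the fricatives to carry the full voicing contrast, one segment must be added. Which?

Voiceless: /ç/ (palatal), /x/ (velar), /h/ (glottal).
Voiced: /ʝ/ (palatal), /ɣ/ (velar).
The glottal row has no voiced member, so the gap is the voiced glottal fricative /ɦ/.

/ɦ/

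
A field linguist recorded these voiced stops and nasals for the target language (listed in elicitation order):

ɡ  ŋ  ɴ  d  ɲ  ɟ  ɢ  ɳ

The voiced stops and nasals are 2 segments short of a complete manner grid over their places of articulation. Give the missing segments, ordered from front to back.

/n/, /ɖ/

alveolar: oral stop /d/, nasal —.
retroflex: oral stop —, nasal /ɳ/.
palatal: oral stop /ɟ/, nasal /ɲ/.
velar: oral stop /ɡ/, nasal /ŋ/.
uvular: oral stop /ɢ/, nasal /ɴ/.
Gaps, from front to back: alveolar lacks nasal (/n/); retroflex lacks oral stop (/ɖ/).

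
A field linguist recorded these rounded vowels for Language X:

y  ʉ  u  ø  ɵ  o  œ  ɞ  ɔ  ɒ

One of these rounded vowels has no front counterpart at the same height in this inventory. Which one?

/ɒ/

High: /y/ ~ /ʉ/ ~ /u/
High-mid: /ø/ ~ /ɵ/ ~ /o/
Low-mid: /œ/ ~ /ɞ/ ~ /ɔ/
Low: only /ɒ/ (back); no front partner.
So /ɒ/ is the unpaired segment.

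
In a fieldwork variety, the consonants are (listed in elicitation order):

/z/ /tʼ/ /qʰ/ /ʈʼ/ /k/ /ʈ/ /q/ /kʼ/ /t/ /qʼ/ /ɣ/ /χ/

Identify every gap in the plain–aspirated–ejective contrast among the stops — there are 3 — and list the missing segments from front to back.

/tʰ/, /ʈʰ/, /kʰ/

Plain: /t/ (alveolar), /ʈ/ (retroflex), /k/ (velar), /q/ (uvular).
Aspirated: /qʰ/ (uvular).
Ejective: /tʼ/ (alveolar), /ʈʼ/ (retroflex), /kʼ/ (velar), /qʼ/ (uvular).
Gaps, from front to back: alveolar lacks aspirated (/tʰ/); retroflex lacks aspirated (/ʈʰ/); velar lacks aspirated (/kʰ/).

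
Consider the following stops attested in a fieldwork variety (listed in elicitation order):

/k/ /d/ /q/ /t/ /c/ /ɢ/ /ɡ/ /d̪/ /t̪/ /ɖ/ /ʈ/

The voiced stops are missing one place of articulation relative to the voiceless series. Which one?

Voiceless: /t̪/ (dental), /t/ (alveolar), /ʈ/ (retroflex), /c/ (palatal), /k/ (velar), /q/ (uvular).
Voiced: /d̪/ (dental), /d/ (alveolar), /ɖ/ (retroflex), /ɡ/ (velar), /ɢ/ (uvular).
Every place of articulation has a voiced member except palatal, where /ɟ/ would be expected.

palatal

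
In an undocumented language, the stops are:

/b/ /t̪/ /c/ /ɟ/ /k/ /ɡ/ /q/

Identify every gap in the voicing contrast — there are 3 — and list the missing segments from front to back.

bilabial: voiceless —, voiced /b/.
dental: voiceless /t̪/, voiced —.
palatal: voiceless /c/, voiced /ɟ/.
velar: voiceless /k/, voiced /ɡ/.
uvular: voiceless /q/, voiced —.
Gaps, from front to back: bilabial lacks voiceless (/p/); dental lacks voiced (/d̪/); uvular lacks voiced (/ɢ/).

/p/, /d̪/, /ɢ/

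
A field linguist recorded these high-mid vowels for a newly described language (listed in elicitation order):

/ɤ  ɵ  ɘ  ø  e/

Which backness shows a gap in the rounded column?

back

backness          unrounded  rounded 
front             e         ø       
central           ɘ         ɵ       
back              ɤ         —       
Every backness has a rounded member except back, where /o/ would be expected.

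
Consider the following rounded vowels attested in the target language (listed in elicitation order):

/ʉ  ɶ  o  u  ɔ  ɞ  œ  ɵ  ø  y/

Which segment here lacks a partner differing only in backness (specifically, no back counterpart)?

/ɶ/

High: /y/ ~ /ʉ/ ~ /u/
High-mid: /ø/ ~ /ɵ/ ~ /o/
Low-mid: /œ/ ~ /ɞ/ ~ /ɔ/
Low: only /ɶ/ (front); no back partner.
So /ɶ/ is the unpaired segment.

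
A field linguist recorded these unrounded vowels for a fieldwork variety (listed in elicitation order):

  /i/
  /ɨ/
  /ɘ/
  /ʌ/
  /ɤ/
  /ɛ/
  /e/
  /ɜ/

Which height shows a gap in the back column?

Front: /i/ (high), /e/ (high-mid), /ɛ/ (low-mid).
Central: /ɨ/ (high), /ɘ/ (high-mid), /ɜ/ (low-mid).
Back: /ɤ/ (high-mid), /ʌ/ (low-mid).
Every height has a back member except high, where /ɯ/ would be expected.

high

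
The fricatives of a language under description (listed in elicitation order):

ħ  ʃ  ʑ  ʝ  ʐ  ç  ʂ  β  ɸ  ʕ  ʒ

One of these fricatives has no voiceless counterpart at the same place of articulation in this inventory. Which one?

/ʑ/

Bilabial: /ɸ/ ~ /β/
Postalveolar: /ʃ/ ~ /ʒ/
Retroflex: /ʂ/ ~ /ʐ/
Palatal: /ç/ ~ /ʝ/
Pharyngeal: /ħ/ ~ /ʕ/
Alveolo-palatal: only /ʑ/ (voiced); no voiceless partner.
So /ʑ/ is the unpaired segment.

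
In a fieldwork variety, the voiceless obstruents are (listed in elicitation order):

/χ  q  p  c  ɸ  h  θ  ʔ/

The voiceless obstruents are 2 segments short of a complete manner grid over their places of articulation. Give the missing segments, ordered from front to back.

/t̪/, /ç/

place of articulation  stop      fricative
bilabial          p         ɸ       
dental            —         θ       
palatal           c         —       
uvular            q         χ       
glottal           ʔ         h       
Gaps, from front to back: dental lacks stop (/t̪/); palatal lacks fricative (/ç/).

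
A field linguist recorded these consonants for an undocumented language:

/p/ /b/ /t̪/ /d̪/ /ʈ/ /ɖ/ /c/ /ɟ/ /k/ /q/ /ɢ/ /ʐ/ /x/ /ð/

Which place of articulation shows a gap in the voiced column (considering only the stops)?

bilabial: voiceless /p/, voiced /b/.
dental: voiceless /t̪/, voiced /d̪/.
retroflex: voiceless /ʈ/, voiced /ɖ/.
palatal: voiceless /c/, voiced /ɟ/.
velar: voiceless /k/, voiced —.
uvular: voiceless /q/, voiced /ɢ/.
Every place of articulation has a voiced member except velar, where /ɡ/ would be expected.

velar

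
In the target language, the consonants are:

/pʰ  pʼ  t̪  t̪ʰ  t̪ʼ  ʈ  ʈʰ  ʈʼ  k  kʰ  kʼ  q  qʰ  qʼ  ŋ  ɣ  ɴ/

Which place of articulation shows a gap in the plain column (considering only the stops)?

place of articulation  plain     aspirated  ejective
bilabial          —         pʰ        pʼ      
dental            t̪        t̪ʰ       t̪ʼ     
retroflex         ʈ         ʈʰ        ʈʼ      
velar             k         kʰ        kʼ      
uvular            q         qʰ        qʼ      
Every place of articulation has a plain member except bilabial, where /p/ would be expected.

bilabial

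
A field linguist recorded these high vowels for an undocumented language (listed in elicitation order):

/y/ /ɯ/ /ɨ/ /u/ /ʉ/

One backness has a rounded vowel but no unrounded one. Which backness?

front: unrounded —, rounded /y/.
central: unrounded /ɨ/, rounded /ʉ/.
back: unrounded /ɯ/, rounded /u/.
Every backness has an unrounded member except front, where /i/ would be expected.

front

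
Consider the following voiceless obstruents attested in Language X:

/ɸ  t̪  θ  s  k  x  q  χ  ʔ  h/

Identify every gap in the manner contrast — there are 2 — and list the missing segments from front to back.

/p/, /t/

place of articulation  stop      fricative
bilabial          —         ɸ       
dental            t̪        θ       
alveolar          —         s       
velar             k         x       
uvular            q         χ       
glottal           ʔ         h       
Gaps, from front to back: bilabial lacks stop (/p/); alveolar lacks stop (/t/).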